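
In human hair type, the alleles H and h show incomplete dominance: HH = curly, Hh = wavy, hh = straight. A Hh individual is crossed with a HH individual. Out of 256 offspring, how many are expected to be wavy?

Punnett square for Hh × HH:
Offspring genotypes: 2 HH, 2 Hh
Phenotype counts: 2 curly, 2 wavy
wavy: 2 out of 4 → fraction 1/2
Expected count = 1/2 × 256 = 128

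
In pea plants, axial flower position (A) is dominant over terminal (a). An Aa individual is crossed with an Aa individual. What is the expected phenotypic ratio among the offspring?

Punnett square for Aa × Aa:
Offspring genotypes: 1 AA, 2 Aa, 1 aa
axial: 3, terminal: 1
Ratio: 3:1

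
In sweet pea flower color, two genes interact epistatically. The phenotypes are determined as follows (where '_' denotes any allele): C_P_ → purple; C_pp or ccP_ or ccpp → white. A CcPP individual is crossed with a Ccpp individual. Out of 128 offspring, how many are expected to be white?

Cross: CcPP × Ccpp — consider each gene separately:
C gene: Cc × Cc → 1 CC, 2 Cc, 1 cc → 3 C_ : 1 cc (out of 4)
P gene: PP × pp → 4 Pp → 4 P_ (out of 4)
Genotype classes (out of 4 × 4 = 16): C_P_ = 3×4 = 12; ccP_ = 1×4 = 4
Apply the phenotype rules: C_P_ (12) → purple; ccP_ (4) → white
Phenotype counts (out of 16): 12 purple, 4 white
white: 4 out of 16 → fraction 1/4
Expected count = 1/4 × 128 = 32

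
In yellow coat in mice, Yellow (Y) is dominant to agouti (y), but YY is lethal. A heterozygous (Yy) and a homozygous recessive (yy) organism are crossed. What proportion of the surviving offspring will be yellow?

Cross: Yy × yy
Punnett square offspring (before lethality): 2 Yy, 2 yy
No YY offspring are produced in this cross.
yellow: 2 out of 4
Probability: 2/4 = 1/2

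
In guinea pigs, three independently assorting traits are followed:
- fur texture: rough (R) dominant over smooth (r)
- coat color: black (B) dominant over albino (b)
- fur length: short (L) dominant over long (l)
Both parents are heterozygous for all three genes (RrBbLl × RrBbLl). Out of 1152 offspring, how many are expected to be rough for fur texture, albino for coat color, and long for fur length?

Trihybrid cross: RrBbLl × RrBbLl
Each trait segregates independently with a 3:1 phenotypic ratio, so each gene contributes 3/4 (dominant) or 1/4 (recessive).
Target: rough (fur texture), albino (coat color), long (fur length)
Probability = product of independent per-trait probabilities
= 3/4 × 1/4 × 1/4 = 3/64
Expected count = 3/64 × 1152 = 54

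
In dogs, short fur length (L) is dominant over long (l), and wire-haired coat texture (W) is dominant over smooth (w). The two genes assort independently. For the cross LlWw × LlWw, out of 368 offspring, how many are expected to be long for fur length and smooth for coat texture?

Dihybrid cross LlWw × LlWw — consider each gene separately:
fur length: Ll × Ll → 1 LL, 2 Ll, 1 ll → 3 L_ : 1 ll (out of 4)
coat texture: Ww × Ww → 1 WW, 2 Ww, 1 ww → 3 W_ : 1 ww (out of 4)
Looking for: long (ll) and smooth (ww)
P(long) = 1/4, P(smooth) = 1/4
P(both) = 1/4 × 1/4 = 1/16
Expected count = 1/16 × 368 = 23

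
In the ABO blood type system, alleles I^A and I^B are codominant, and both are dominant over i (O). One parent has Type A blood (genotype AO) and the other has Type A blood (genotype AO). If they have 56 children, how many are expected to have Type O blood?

Cross: AO × AO
Possible offspring genotypes: 1 AA, 2 AO, 1 OO
Blood type counts: 3 Type A, 1 Type O
Probability of Type O: 1/4
Expected count = 1/4 × 56 = 14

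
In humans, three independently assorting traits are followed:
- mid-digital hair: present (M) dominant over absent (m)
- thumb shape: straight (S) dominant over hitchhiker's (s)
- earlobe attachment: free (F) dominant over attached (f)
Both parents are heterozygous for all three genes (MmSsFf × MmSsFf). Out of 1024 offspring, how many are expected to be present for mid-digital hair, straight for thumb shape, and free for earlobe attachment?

Trihybrid cross: MmSsFf × MmSsFf
Each trait segregates independently with a 3:1 phenotypic ratio, so each gene contributes 3/4 (dominant) or 1/4 (recessive).
Target: present (mid-digital hair), straight (thumb shape), free (earlobe attachment)
Probability = product of independent per-trait probabilities
= 3/4 × 3/4 × 3/4 = 27/64
Expected count = 27/64 × 1024 = 432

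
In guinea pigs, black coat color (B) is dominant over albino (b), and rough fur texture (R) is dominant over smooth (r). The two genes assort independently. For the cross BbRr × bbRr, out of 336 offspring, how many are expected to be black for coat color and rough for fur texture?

Dihybrid cross BbRr × bbRr — consider each gene separately:
coat color: Bb × bb → 2 Bb, 2 bb → 2 B_ : 2 bb (out of 4)
fur texture: Rr × Rr → 1 RR, 2 Rr, 1 rr → 3 R_ : 1 rr (out of 4)
Looking for: black (B_) and rough (R_)
P(black) = 2/4, P(rough) = 3/4
P(both) = 2/4 × 3/4 = 6/16 = 3/8
Expected count = 3/8 × 336 = 126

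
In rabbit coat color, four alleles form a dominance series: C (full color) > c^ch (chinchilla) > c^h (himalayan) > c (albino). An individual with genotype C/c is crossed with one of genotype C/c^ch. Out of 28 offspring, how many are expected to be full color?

Cross: C/c × C/c^ch
Allele dominance: C > c^ch > c^h > c
Offspring genotypes: 1 C/C, 1 C/c^ch, 1 C/c, 1 c^ch/c
Phenotype counts: 3 full color, 1 chinchilla
full color: 3 out of 4 → fraction 3/4
Expected count = 3/4 × 28 = 21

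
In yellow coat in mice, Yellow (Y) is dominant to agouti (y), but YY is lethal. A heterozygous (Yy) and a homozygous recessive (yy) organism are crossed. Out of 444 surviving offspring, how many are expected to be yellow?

Cross: Yy × yy
Punnett square offspring (before lethality): 2 Yy, 2 yy
No YY offspring are produced in this cross.
yellow: 2 out of 4 → fraction 1/2
Expected count = 1/2 × 444 = 222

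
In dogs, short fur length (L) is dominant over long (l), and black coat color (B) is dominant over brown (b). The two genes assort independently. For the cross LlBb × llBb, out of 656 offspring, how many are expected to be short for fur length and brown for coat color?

Dihybrid cross LlBb × llBb — consider each gene separately:
fur length: Ll × ll → 2 Ll, 2 ll → 2 L_ : 2 ll (out of 4)
coat color: Bb × Bb → 1 BB, 2 Bb, 1 bb → 3 B_ : 1 bb (out of 4)
Looking for: short (L_) and brown (bb)
P(short) = 2/4, P(brown) = 1/4
P(both) = 2/4 × 1/4 = 2/16 = 1/8
Expected count = 1/8 × 656 = 82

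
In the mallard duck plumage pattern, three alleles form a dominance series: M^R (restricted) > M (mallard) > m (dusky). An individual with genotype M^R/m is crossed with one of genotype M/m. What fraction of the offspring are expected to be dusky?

Cross: M^R/m × M/m
Allele dominance: M^R > M > m
Offspring genotypes: 1 M^R/M, 1 M^R/m, 1 M/m, 1 m/m
Phenotype counts: 2 restricted, 1 mallard, 1 dusky
dusky: 1 out of 4
Probability: 1/4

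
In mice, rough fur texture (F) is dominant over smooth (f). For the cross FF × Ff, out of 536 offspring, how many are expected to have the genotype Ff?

Punnett square for FF × Ff:
Offspring genotypes: 2 FF, 2 Ff
Total offspring: 4
Count with target: 2
Probability: 2/4 = 1/2
Expected count = 1/2 × 536 = 268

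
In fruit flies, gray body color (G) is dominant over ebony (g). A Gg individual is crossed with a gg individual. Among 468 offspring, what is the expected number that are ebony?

Punnett square for Gg × gg:
Offspring genotypes: 2 Gg, 2 gg
gray: 2, ebony: 2
ebony: 2 out of 4 → fraction 1/2
Expected count = 1/2 × 468 = 234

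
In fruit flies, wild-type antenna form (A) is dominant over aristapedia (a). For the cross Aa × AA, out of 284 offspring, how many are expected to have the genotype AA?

Punnett square for Aa × AA:
Offspring genotypes: 2 AA, 2 Aa
Total offspring: 4
Count with target: 2
Probability: 2/4 = 1/2
Expected count = 1/2 × 284 = 142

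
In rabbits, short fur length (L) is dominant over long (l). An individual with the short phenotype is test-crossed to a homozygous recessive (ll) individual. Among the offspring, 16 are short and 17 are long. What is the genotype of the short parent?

Test cross: ? × ll
Offspring: 16 short, 17 long — approximately 1:1.
A 1:1 ratio in a test cross indicates the unknown parent is heterozygous (Ll).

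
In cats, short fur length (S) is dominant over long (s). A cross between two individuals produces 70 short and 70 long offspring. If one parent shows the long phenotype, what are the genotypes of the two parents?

Observed offspring: 70 short, 70 long
The observed ratio simplifies to 1:1. One parent shows long, so its genotype must be ss. A 1:1 offspring split requires the other parent to be heterozygous (Ss).
Parent genotypes: ss × Ss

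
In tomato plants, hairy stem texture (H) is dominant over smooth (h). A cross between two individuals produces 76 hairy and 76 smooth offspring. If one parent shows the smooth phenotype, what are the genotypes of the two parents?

Observed offspring: 76 hairy, 76 smooth
The observed ratio simplifies to 1:1. One parent shows smooth, so its genotype must be hh. A 1:1 offspring split requires the other parent to be heterozygous (Hh).
Parent genotypes: hh × Hh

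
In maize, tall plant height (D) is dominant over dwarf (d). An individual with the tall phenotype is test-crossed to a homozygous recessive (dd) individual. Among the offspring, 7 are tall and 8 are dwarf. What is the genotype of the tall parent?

Test cross: ? × dd
Offspring: 7 tall, 8 dwarf — approximately 1:1.
A 1:1 ratio in a test cross indicates the unknown parent is heterozygous (Dd).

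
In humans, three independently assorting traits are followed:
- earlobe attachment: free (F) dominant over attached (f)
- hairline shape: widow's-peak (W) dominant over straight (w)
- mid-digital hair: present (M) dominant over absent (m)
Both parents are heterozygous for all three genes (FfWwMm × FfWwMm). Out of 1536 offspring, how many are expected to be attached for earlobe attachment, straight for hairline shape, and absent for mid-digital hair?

Trihybrid cross: FfWwMm × FfWwMm
Each trait segregates independently with a 3:1 phenotypic ratio, so each gene contributes 3/4 (dominant) or 1/4 (recessive).
Target: attached (earlobe attachment), straight (hairline shape), absent (mid-digital hair)
Probability = product of independent per-trait probabilities
= 1/4 × 1/4 × 1/4 = 1/64
Expected count = 1/64 × 1536 = 24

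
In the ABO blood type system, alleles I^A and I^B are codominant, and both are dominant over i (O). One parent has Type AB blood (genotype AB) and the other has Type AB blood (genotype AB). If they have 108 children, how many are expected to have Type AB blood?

Cross: AB × AB
Possible offspring genotypes: 1 AA, 2 AB, 1 BB
Blood type counts: 1 Type A, 2 Type AB, 1 Type B
Probability of Type AB: 2/4 = 1/2
Expected count = 1/2 × 108 = 54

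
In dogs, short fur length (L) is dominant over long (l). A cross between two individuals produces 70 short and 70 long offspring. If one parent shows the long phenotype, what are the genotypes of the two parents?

Observed offspring: 70 short, 70 long
The observed ratio simplifies to 1:1. One parent shows long, so its genotype must be ll. A 1:1 offspring split requires the other parent to be heterozygous (Ll).
Parent genotypes: ll × Ll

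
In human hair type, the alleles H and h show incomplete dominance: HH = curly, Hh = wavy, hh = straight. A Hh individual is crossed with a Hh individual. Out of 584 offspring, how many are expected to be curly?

Punnett square for Hh × Hh:
Offspring genotypes: 1 HH, 2 Hh, 1 hh
Phenotype counts: 1 curly, 2 wavy, 1 straight
curly: 1 out of 4 → fraction 1/4
Expected count = 1/4 × 584 = 146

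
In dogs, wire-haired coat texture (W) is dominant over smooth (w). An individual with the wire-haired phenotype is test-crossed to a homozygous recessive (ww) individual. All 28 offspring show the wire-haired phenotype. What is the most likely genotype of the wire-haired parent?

Test cross: ? × ww
All offspring are wire-haired.
If the unknown parent were heterozygous (Ww), about half of 28 offspring would be smooth; none are. The unknown parent is most likely homozygous dominant (WW).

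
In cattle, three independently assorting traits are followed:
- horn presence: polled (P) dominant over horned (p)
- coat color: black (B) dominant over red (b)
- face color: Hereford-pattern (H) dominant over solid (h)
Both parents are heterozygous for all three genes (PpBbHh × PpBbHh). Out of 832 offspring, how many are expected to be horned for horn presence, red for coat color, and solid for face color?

Trihybrid cross: PpBbHh × PpBbHh
Each trait segregates independently with a 3:1 phenotypic ratio, so each gene contributes 3/4 (dominant) or 1/4 (recessive).
Target: horned (horn presence), red (coat color), solid (face color)
Probability = product of independent per-trait probabilities
= 1/4 × 1/4 × 1/4 = 1/64
Expected count = 1/64 × 832 = 13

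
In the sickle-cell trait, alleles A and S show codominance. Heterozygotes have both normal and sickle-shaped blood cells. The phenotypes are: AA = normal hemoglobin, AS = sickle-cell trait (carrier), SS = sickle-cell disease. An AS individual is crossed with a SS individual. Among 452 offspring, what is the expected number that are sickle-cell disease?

Punnett square for AS × SS:
Offspring genotypes: 2 AS, 2 SS
Phenotype counts: 2 sickle-cell trait (carrier), 2 sickle-cell disease
sickle-cell disease: 2 out of 4 → fraction 1/2
Expected count = 1/2 × 452 = 226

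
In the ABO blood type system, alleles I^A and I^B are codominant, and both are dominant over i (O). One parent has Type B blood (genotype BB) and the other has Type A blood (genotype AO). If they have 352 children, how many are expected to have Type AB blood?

Cross: BB × AO
Possible offspring genotypes: 2 AB, 2 BO
Blood type counts: 2 Type AB, 2 Type B
Probability of Type AB: 2/4 = 1/2
Expected count = 1/2 × 352 = 176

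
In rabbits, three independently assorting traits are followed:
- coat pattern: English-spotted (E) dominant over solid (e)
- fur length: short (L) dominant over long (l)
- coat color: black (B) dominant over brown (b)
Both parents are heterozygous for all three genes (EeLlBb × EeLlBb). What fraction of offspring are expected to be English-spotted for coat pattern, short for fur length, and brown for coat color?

Trihybrid cross: EeLlBb × EeLlBb
Each trait segregates independently with a 3:1 phenotypic ratio, so each gene contributes 3/4 (dominant) or 1/4 (recessive).
Target: English-spotted (coat pattern), short (fur length), brown (coat color)
Probability = product of independent per-trait probabilities
= 3/4 × 3/4 × 1/4 = 9/64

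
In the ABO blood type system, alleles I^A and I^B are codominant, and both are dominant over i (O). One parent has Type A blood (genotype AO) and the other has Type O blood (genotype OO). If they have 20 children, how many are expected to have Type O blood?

Cross: AO × OO
Possible offspring genotypes: 2 AO, 2 OO
Blood type counts: 2 Type A, 2 Type O
Probability of Type O: 2/4 = 1/2
Expected count = 1/2 × 20 = 10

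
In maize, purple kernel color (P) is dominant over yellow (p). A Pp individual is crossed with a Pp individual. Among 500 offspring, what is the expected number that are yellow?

Punnett square for Pp × Pp:
Offspring genotypes: 1 PP, 2 Pp, 1 pp
purple: 3, yellow: 1
yellow: 1 out of 4 → fraction 1/4
Expected count = 1/4 × 500 = 125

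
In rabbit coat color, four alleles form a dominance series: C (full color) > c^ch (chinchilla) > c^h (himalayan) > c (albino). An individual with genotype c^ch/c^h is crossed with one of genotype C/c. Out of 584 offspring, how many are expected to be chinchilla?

Cross: c^ch/c^h × C/c
Allele dominance: C > c^ch > c^h > c
Offspring genotypes: 1 C/c^ch, 1 c^ch/c, 1 C/c^h, 1 c^h/c
Phenotype counts: 2 full color, 1 chinchilla, 1 himalayan
chinchilla: 1 out of 4 → fraction 1/4
Expected count = 1/4 × 584 = 146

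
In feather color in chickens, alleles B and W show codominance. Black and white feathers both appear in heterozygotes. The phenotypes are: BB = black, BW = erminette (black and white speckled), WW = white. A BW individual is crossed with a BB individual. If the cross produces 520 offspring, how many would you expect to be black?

Punnett square for BW × BB:
Offspring genotypes: 2 BB, 2 BW
Phenotype counts: 2 black, 2 erminette (black and white speckled)
black: 2 out of 4 → fraction 1/2
Expected count = 1/2 × 520 = 260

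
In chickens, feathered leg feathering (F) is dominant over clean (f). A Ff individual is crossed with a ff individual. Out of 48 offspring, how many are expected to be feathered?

Punnett square for Ff × ff:
Offspring genotypes: 2 Ff, 2 ff
feathered: 2, clean: 2
feathered: 2 out of 4 → fraction 1/2
Expected count = 1/2 × 48 = 24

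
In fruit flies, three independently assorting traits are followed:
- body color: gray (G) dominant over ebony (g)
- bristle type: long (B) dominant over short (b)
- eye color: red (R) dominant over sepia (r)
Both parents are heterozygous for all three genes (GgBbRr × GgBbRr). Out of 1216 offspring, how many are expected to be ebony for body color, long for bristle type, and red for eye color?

Trihybrid cross: GgBbRr × GgBbRr
Each trait segregates independently with a 3:1 phenotypic ratio, so each gene contributes 3/4 (dominant) or 1/4 (recessive).
Target: ebony (body color), long (bristle type), red (eye color)
Probability = product of independent per-trait probabilities
= 1/4 × 3/4 × 3/4 = 9/64
Expected count = 9/64 × 1216 = 171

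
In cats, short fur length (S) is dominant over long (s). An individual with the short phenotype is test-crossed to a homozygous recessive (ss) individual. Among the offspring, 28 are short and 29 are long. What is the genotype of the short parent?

Test cross: ? × ss
Offspring: 28 short, 29 long — approximately 1:1.
A 1:1 ratio in a test cross indicates the unknown parent is heterozygous (Ss).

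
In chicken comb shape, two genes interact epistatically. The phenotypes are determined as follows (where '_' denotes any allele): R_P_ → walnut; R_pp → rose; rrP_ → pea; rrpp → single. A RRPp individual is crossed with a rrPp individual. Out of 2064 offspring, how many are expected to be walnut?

Cross: RRPp × rrPp — consider each gene separately:
R gene: RR × rr → 4 Rr → 4 R_ (out of 4)
P gene: Pp × Pp → 1 PP, 2 Pp, 1 pp → 3 P_ : 1 pp (out of 4)
Genotype classes (out of 4 × 4 = 16): R_P_ = 4×3 = 12; R_pp = 4×1 = 4
Apply the phenotype rules: R_P_ (12) → walnut; R_pp (4) → rose
Phenotype counts (out of 16): 12 walnut, 4 rose
walnut: 12 out of 16 → fraction 3/4
Expected count = 3/4 × 2064 = 1548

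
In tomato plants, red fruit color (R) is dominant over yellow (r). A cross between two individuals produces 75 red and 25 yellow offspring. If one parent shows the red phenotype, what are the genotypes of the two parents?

Observed offspring: 75 red, 25 yellow
The observed ratio simplifies to 3:1. Yellow (rr) offspring appear, so each parent must contribute one r allele. The parent stated to show red carries R, so it is Rr. The other parent is then either Rr or rr: Rr × rr would give a 1:1 split, whereas Rr × Rr gives 3:1 — matching the data. So both parents are heterozygous (Rr × Rr).
Parent genotypes: Rr × Rr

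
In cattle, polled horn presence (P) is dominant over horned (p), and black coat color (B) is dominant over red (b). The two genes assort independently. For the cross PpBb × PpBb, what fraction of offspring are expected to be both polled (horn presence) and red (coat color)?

Dihybrid cross PpBb × PpBb — consider each gene separately:
horn presence: Pp × Pp → 1 PP, 2 Pp, 1 pp → 3 P_ : 1 pp (out of 4)
coat color: Bb × Bb → 1 BB, 2 Bb, 1 bb → 3 B_ : 1 bb (out of 4)
Looking for: polled (P_) and red (bb)
P(polled) = 3/4, P(red) = 1/4
P(both) = 3/4 × 1/4 = 3/16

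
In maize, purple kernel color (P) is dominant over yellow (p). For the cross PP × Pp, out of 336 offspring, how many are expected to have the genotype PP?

Punnett square for PP × Pp:
Offspring genotypes: 2 PP, 2 Pp
Total offspring: 4
Count with target: 2
Probability: 2/4 = 1/2
Expected count = 1/2 × 336 = 168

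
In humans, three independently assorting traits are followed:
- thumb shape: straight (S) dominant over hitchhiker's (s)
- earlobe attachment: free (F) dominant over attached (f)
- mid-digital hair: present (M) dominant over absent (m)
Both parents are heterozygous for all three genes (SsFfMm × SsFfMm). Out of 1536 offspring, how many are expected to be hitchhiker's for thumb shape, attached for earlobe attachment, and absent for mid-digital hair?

Trihybrid cross: SsFfMm × SsFfMm
Each trait segregates independently with a 3:1 phenotypic ratio, so each gene contributes 3/4 (dominant) or 1/4 (recessive).
Target: hitchhiker's (thumb shape), attached (earlobe attachment), absent (mid-digital hair)
Probability = product of independent per-trait probabilities
= 1/4 × 1/4 × 1/4 = 1/64
Expected count = 1/64 × 1536 = 24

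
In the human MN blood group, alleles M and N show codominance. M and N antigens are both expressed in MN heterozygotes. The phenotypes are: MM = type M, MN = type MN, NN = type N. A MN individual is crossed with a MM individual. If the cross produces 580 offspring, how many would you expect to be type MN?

Punnett square for MN × MM:
Offspring genotypes: 2 MM, 2 MN
Phenotype counts: 2 type M, 2 type MN
type MN: 2 out of 4 → fraction 1/2
Expected count = 1/2 × 580 = 290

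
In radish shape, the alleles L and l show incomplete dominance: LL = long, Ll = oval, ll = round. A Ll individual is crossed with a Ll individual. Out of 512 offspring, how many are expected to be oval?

Punnett square for Ll × Ll:
Offspring genotypes: 1 LL, 2 Ll, 1 ll
Phenotype counts: 1 long, 2 oval, 1 round
oval: 2 out of 4 → fraction 1/2
Expected count = 1/2 × 512 = 256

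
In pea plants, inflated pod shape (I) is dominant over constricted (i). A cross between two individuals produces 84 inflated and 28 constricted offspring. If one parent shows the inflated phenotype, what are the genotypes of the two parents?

Observed offspring: 84 inflated, 28 constricted
The observed ratio simplifies to 3:1. Constricted (ii) offspring appear, so each parent must contribute one i allele. The parent stated to show inflated carries I, so it is Ii. The other parent is then either Ii or ii: Ii × ii would give a 1:1 split, whereas Ii × Ii gives 3:1 — matching the data. So both parents are heterozygous (Ii × Ii).
Parent genotypes: Ii × Ii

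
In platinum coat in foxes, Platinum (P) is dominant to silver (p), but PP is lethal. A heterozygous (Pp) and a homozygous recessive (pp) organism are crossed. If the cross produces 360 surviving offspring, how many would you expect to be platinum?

Cross: Pp × pp
Punnett square offspring (before lethality): 2 Pp, 2 pp
No PP offspring are produced in this cross.
platinum: 2 out of 4 → fraction 1/2
Expected count = 1/2 × 360 = 180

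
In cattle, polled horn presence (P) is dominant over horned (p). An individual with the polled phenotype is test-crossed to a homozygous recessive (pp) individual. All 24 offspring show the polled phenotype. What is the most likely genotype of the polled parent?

Test cross: ? × pp
All offspring are polled.
If the unknown parent were heterozygous (Pp), about half of 24 offspring would be horned; none are. The unknown parent is most likely homozygous dominant (PP).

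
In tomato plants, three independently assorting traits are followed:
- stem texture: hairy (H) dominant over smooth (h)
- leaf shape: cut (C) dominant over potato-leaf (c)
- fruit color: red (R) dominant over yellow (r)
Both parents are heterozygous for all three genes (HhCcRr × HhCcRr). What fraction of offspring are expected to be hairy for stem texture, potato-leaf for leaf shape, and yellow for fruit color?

Trihybrid cross: HhCcRr × HhCcRr
Each trait segregates independently with a 3:1 phenotypic ratio, so each gene contributes 3/4 (dominant) or 1/4 (recessive).
Target: hairy (stem texture), potato-leaf (leaf shape), yellow (fruit color)
Probability = product of independent per-trait probabilities
= 3/4 × 1/4 × 1/4 = 3/64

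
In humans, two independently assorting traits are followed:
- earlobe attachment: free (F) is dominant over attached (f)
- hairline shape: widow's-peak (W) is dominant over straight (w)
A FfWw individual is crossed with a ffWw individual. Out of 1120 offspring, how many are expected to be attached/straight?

Dihybrid cross FfWw × ffWw — consider each gene separately:
earlobe attachment: Ff × ff → 2 Ff, 2 ff → 2 F_ : 2 ff (out of 4)
hairline shape: Ww × Ww → 1 WW, 2 Ww, 1 ww → 3 W_ : 1 ww (out of 4)
Combine (counts out of 4 × 4 = 16): free/widow's-peak (F_W_) = 2×3 = 6; free/straight (F_ww) = 2×1 = 2; attached/widow's-peak (ffW_) = 2×3 = 6; attached/straight (ffww) = 2×1 = 2
Phenotype counts (out of 16): 6 free/widow's-peak, 2 free/straight, 6 attached/widow's-peak, 2 attached/straight
attached/straight: 2 out of 16 → fraction 1/8
Expected count = 1/8 × 1120 = 140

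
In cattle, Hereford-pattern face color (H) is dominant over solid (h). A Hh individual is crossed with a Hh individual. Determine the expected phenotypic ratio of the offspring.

Punnett square for Hh × Hh:
Offspring genotypes: 1 HH, 2 Hh, 1 hh
Hereford-pattern: 3, solid: 1
Ratio: 3:1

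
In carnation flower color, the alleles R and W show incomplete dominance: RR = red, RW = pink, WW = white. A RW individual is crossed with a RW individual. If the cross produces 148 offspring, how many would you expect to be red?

Punnett square for RW × RW:
Offspring genotypes: 1 RR, 2 RW, 1 WW
Phenotype counts: 1 red, 2 pink, 1 white
red: 1 out of 4 → fraction 1/4
Expected count = 1/4 × 148 = 37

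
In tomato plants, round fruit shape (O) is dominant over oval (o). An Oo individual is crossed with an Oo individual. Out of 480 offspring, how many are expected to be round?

Punnett square for Oo × Oo:
Offspring genotypes: 1 OO, 2 Oo, 1 oo
round: 3, oval: 1
round: 3 out of 4 → fraction 3/4
Expected count = 3/4 × 480 = 360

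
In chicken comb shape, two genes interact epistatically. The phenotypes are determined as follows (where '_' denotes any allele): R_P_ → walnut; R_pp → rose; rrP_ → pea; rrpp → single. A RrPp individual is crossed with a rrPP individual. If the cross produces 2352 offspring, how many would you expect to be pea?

Cross: RrPp × rrPP — consider each gene separately:
R gene: Rr × rr → 2 Rr, 2 rr → 2 R_ : 2 rr (out of 4)
P gene: Pp × PP → 2 PP, 2 Pp → 4 P_ (out of 4)
Genotype classes (out of 4 × 4 = 16): R_P_ = 2×4 = 8; rrP_ = 2×4 = 8
Apply the phenotype rules: R_P_ (8) → walnut; rrP_ (8) → pea
Phenotype counts (out of 16): 8 walnut, 8 pea
pea: 8 out of 16 → fraction 1/2
Expected count = 1/2 × 2352 = 1176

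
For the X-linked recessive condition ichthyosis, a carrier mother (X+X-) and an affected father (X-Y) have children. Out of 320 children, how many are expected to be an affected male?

Cross: X+X- × X-Y
Offspring: 1 X+X-, 1 X+Y, 1 X-X-, 1 X-Y
Probability of an affected male: 1/4
Expected count = 1/4 × 320 = 80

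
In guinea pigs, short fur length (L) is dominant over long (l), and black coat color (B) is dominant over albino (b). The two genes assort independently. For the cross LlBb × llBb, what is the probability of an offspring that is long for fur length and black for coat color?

Dihybrid cross LlBb × llBb — consider each gene separately:
fur length: Ll × ll → 2 Ll, 2 ll → 2 L_ : 2 ll (out of 4)
coat color: Bb × Bb → 1 BB, 2 Bb, 1 bb → 3 B_ : 1 bb (out of 4)
Looking for: long (ll) and black (B_)
P(long) = 2/4, P(black) = 3/4
P(both) = 2/4 × 3/4 = 6/16 = 3/8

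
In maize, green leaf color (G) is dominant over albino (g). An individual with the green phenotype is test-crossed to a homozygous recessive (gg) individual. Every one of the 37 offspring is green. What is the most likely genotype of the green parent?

Test cross: ? × gg
All offspring are green.
If the unknown parent were heterozygous (Gg), about half of 37 offspring would be albino; none are. The unknown parent is most likely homozygous dominant (GG).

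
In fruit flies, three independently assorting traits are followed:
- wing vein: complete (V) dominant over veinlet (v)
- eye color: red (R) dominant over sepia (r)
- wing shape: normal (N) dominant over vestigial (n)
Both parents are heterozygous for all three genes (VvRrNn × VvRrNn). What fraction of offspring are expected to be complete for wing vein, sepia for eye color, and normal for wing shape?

Trihybrid cross: VvRrNn × VvRrNn
Each trait segregates independently with a 3:1 phenotypic ratio, so each gene contributes 3/4 (dominant) or 1/4 (recessive).
Target: complete (wing vein), sepia (eye color), normal (wing shape)
Probability = product of independent per-trait probabilities
= 3/4 × 1/4 × 3/4 = 9/64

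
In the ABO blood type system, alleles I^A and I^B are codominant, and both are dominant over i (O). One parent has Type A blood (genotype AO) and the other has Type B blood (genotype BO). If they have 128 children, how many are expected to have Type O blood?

Cross: AO × BO
Possible offspring genotypes: 1 AB, 1 AO, 1 BO, 1 OO
Blood type counts: 1 Type AB, 1 Type A, 1 Type B, 1 Type O
Probability of Type O: 1/4
Expected count = 1/4 × 128 = 32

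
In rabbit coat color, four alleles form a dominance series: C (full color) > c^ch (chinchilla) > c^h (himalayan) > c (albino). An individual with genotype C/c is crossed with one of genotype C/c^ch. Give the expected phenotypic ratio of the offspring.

Cross: C/c × C/c^ch
Allele dominance: C > c^ch > c^h > c
Offspring genotypes: 1 C/C, 1 C/c^ch, 1 C/c, 1 c^ch/c
Phenotype counts: 3 full color, 1 chinchilla
Ratio: 3 full color : 1 chinchilla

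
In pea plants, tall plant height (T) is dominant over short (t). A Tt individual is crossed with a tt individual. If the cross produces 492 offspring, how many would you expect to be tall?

Punnett square for Tt × tt:
Offspring genotypes: 2 Tt, 2 tt
tall: 2, short: 2
tall: 2 out of 4 → fraction 1/2
Expected count = 1/2 × 492 = 246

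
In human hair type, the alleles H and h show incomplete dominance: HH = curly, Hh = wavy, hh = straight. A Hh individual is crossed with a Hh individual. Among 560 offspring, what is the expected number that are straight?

Punnett square for Hh × Hh:
Offspring genotypes: 1 HH, 2 Hh, 1 hh
Phenotype counts: 1 curly, 2 wavy, 1 straight
straight: 1 out of 4 → fraction 1/4
Expected count = 1/4 × 560 = 140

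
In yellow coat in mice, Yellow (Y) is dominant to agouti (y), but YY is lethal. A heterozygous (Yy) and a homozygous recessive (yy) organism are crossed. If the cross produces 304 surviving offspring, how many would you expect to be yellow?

Cross: Yy × yy
Punnett square offspring (before lethality): 2 Yy, 2 yy
No YY offspring are produced in this cross.
yellow: 2 out of 4 → fraction 1/2
Expected count = 1/2 × 304 = 152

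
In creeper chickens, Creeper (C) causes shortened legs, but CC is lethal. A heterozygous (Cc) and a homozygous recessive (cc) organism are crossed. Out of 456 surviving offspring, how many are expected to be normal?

Cross: Cc × cc
Punnett square offspring (before lethality): 2 Cc, 2 cc
No CC offspring are produced in this cross.
normal: 2 out of 4 → fraction 1/2
Expected count = 1/2 × 456 = 228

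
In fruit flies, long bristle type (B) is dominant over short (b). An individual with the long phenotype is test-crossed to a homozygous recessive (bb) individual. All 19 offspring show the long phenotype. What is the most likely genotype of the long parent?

Test cross: ? × bb
All offspring are long.
If the unknown parent were heterozygous (Bb), about half of 19 offspring would be short; none are. The unknown parent is most likely homozygous dominant (BB).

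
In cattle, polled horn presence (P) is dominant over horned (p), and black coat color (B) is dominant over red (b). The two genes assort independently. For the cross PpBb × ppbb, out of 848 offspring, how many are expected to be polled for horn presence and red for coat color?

Dihybrid cross PpBb × ppbb — consider each gene separately:
horn presence: Pp × pp → 2 Pp, 2 pp → 2 P_ : 2 pp (out of 4)
coat color: Bb × bb → 2 Bb, 2 bb → 2 B_ : 2 bb (out of 4)
Looking for: polled (P_) and red (bb)
P(polled) = 2/4, P(red) = 2/4
P(both) = 2/4 × 2/4 = 4/16 = 1/4
Expected count = 1/4 × 848 = 212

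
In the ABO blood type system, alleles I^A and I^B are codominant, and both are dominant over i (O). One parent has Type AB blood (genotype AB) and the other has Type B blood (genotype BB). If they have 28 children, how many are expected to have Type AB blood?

Cross: AB × BB
Possible offspring genotypes: 2 AB, 2 BB
Blood type counts: 2 Type AB, 2 Type B
Probability of Type AB: 2/4 = 1/2
Expected count = 1/2 × 28 = 14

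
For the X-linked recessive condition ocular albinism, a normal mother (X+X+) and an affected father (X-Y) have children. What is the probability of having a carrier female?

Cross: X+X+ × X-Y
Offspring: 2 X+X-, 2 X+Y
Probability of a carrier female: 2/4 = 1/2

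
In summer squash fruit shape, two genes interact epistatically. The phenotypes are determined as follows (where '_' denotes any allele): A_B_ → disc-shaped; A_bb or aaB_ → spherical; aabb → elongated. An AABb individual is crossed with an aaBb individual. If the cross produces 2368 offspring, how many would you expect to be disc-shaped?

Cross: AABb × aaBb — consider each gene separately:
A gene: AA × aa → 4 Aa → 4 A_ (out of 4)
B gene: Bb × Bb → 1 BB, 2 Bb, 1 bb → 3 B_ : 1 bb (out of 4)
Genotype classes (out of 4 × 4 = 16): A_B_ = 4×3 = 12; A_bb = 4×1 = 4
Apply the phenotype rules: A_B_ (12) → disc-shaped; A_bb (4) → spherical
Phenotype counts (out of 16): 12 disc-shaped, 4 spherical
disc-shaped: 12 out of 16 → fraction 3/4
Expected count = 3/4 × 2368 = 1776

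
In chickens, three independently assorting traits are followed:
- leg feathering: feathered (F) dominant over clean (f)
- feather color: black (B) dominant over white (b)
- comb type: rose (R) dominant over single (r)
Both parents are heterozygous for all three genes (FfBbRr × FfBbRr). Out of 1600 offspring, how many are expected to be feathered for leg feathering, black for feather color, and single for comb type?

Trihybrid cross: FfBbRr × FfBbRr
Each trait segregates independently with a 3:1 phenotypic ratio, so each gene contributes 3/4 (dominant) or 1/4 (recessive).
Target: feathered (leg feathering), black (feather color), single (comb type)
Probability = product of independent per-trait probabilities
= 3/4 × 3/4 × 1/4 = 9/64
Expected count = 9/64 × 1600 = 225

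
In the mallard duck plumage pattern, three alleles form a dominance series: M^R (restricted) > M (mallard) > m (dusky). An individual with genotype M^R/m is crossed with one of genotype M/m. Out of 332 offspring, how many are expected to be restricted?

Cross: M^R/m × M/m
Allele dominance: M^R > M > m
Offspring genotypes: 1 M^R/M, 1 M^R/m, 1 M/m, 1 m/m
Phenotype counts: 2 restricted, 1 mallard, 1 dusky
restricted: 2 out of 4 → fraction 1/2
Expected count = 1/2 × 332 = 166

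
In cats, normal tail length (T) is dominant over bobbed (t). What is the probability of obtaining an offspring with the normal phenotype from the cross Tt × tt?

Punnett square for Tt × tt:
Offspring genotypes: 2 Tt, 2 tt
Total offspring: 4
Count with target: 2
Probability: 2/4 = 1/2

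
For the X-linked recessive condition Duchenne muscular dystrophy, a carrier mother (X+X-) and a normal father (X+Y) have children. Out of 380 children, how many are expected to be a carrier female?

Cross: X+X- × X+Y
Offspring: 1 X+X+, 1 X+Y, 1 X+X-, 1 X-Y
Probability of a carrier female: 1/4
Expected count = 1/4 × 380 = 95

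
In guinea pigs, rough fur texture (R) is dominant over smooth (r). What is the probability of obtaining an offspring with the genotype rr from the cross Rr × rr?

Punnett square for Rr × rr:
Offspring genotypes: 2 Rr, 2 rr
Total offspring: 4
Count with target: 2
Probability: 2/4 = 1/2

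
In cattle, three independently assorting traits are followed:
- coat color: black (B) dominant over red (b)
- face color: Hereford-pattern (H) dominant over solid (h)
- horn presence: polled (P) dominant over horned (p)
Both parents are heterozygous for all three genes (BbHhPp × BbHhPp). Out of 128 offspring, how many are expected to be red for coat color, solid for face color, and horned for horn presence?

Trihybrid cross: BbHhPp × BbHhPp
Each trait segregates independently with a 3:1 phenotypic ratio, so each gene contributes 3/4 (dominant) or 1/4 (recessive).
Target: red (coat color), solid (face color), horned (horn presence)
Probability = product of independent per-trait probabilities
= 1/4 × 1/4 × 1/4 = 1/64
Expected count = 1/64 × 128 = 2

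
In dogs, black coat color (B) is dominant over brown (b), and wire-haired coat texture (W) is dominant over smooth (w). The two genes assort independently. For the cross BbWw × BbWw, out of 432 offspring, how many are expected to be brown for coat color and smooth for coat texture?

Dihybrid cross BbWw × BbWw — consider each gene separately:
coat color: Bb × Bb → 1 BB, 2 Bb, 1 bb → 3 B_ : 1 bb (out of 4)
coat texture: Ww × Ww → 1 WW, 2 Ww, 1 ww → 3 W_ : 1 ww (out of 4)
Looking for: brown (bb) and smooth (ww)
P(brown) = 1/4, P(smooth) = 1/4
P(both) = 1/4 × 1/4 = 1/16
Expected count = 1/16 × 432 = 27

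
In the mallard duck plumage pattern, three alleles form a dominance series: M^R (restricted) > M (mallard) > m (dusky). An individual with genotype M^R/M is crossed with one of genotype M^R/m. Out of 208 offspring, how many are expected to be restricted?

Cross: M^R/M × M^R/m
Allele dominance: M^R > M > m
Offspring genotypes: 1 M^R/M^R, 1 M^R/m, 1 M^R/M, 1 M/m
Phenotype counts: 3 restricted, 1 mallard
restricted: 3 out of 4 → fraction 3/4
Expected count = 3/4 × 208 = 156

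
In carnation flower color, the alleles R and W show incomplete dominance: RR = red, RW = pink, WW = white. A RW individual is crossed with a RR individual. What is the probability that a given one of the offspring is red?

Punnett square for RW × RR:
Offspring genotypes: 2 RR, 2 RW
Phenotype counts: 2 red, 2 pink
red: 2 out of 4
Probability: 2/4 = 1/2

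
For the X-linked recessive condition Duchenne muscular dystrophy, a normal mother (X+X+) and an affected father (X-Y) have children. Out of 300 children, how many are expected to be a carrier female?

Cross: X+X+ × X-Y
Offspring: 2 X+X-, 2 X+Y
Probability of a carrier female: 2/4 = 1/2
Expected count = 1/2 × 300 = 150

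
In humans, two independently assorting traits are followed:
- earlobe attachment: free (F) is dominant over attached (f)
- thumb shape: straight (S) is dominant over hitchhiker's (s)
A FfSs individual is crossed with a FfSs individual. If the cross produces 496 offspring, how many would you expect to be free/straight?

Dihybrid cross FfSs × FfSs — consider each gene separately:
earlobe attachment: Ff × Ff → 1 FF, 2 Ff, 1 ff → 3 F_ : 1 ff (out of 4)
thumb shape: Ss × Ss → 1 SS, 2 Ss, 1 ss → 3 S_ : 1 ss (out of 4)
Combine (counts out of 4 × 4 = 16): free/straight (F_S_) = 3×3 = 9; free/hitchhiker's (F_ss) = 3×1 = 3; attached/straight (ffS_) = 1×3 = 3; attached/hitchhiker's (ffss) = 1×1 = 1
Phenotype counts (out of 16): 9 free/straight, 3 free/hitchhiker's, 3 attached/straight, 1 attached/hitchhiker's
free/straight: 9 out of 16 → fraction 9/16
Expected count = 9/16 × 496 = 279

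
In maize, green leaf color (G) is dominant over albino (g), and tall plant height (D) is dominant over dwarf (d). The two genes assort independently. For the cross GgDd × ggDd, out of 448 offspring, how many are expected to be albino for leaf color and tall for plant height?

Dihybrid cross GgDd × ggDd — consider each gene separately:
leaf color: Gg × gg → 2 Gg, 2 gg → 2 G_ : 2 gg (out of 4)
plant height: Dd × Dd → 1 DD, 2 Dd, 1 dd → 3 D_ : 1 dd (out of 4)
Looking for: albino (gg) and tall (D_)
P(albino) = 2/4, P(tall) = 3/4
P(both) = 2/4 × 3/4 = 6/16 = 3/8
Expected count = 3/8 × 448 = 168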